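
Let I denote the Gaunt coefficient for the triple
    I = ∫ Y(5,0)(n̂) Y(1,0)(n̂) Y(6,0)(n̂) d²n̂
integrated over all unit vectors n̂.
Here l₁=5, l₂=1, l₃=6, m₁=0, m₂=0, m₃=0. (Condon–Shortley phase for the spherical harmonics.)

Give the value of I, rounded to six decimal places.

0.245154

Rules hold: Σm=0, L=12 even, 4≤6≤6.
N = 11·3·13 = 429
Δ = 0!·10!·2!/13! = 1/858
Racah Σ t=0..0: t=0:+1/14400 = 1/14400
⇒ 3j(5 1 6; 0 0 0)² = 6/143, sgn +1
(m-triple is (0,0,0) — same symbol as above.)
4πI² = N·(3j₀)²·(3jₘ)² = 108/143
I = +1·√(0.755245/4π) = 0.24515397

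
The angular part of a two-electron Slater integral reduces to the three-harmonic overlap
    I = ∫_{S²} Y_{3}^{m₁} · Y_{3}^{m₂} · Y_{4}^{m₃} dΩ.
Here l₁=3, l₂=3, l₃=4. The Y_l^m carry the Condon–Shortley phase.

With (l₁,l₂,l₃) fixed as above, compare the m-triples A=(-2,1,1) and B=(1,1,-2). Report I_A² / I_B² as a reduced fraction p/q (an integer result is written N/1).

Shared (l₁,l₂,l₃)=(3,3,4): N and (l;000)² cancel in I_A²/I_B².
A: Δ = 2!·4!·4!/11! = 1/34650; Racah Σ t=1..2: t=1:−1/144 t=2:+1/48 = 1/72; ⇒ 3j(3 3 4; -2 1 1)² = 16/693, sgn -1
B: Δ = 2!·4!·4!/11! = 1/34650; Racah Σ t=0..2: t=0:+1/192 t=1:−1/36 t=2:+1/192 = -5/288; ⇒ 3j(3 3 4; 1 1 -2)² = 20/693, sgn -1
I_A²/I_B² = (16/693)/(20/693) = 4/5

4/5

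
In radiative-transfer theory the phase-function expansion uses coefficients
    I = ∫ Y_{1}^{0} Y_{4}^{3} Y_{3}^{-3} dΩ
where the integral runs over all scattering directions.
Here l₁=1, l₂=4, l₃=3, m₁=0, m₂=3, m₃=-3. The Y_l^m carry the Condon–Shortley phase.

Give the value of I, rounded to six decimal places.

Rules hold: Σm=0, L=8 even, 3≤3≤5.
N = 3·9·7 = 189
Δ = 2!·0!·6!/9! = 1/252
Racah Σ t=1..1: t=1:−1/36 = -1/36
⇒ 3j(1 4 3; 0 0 0)² = 4/63, sgn +1
Racah Σ t=1..1: t=1:−1/720 = -1/720
⇒ 3j(1 4 3; 0 3 -3)² = 1/36, sgn -1
4πI² = N·(3j₀)²·(3jₘ)² = 1/3
I = -1·√(0.333333/4π) = -0.16286750

-0.162868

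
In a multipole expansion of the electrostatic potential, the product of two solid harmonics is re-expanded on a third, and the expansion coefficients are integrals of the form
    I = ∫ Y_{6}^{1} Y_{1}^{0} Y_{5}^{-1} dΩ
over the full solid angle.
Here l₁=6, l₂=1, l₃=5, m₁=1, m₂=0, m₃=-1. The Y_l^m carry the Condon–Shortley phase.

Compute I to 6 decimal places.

Rules hold: Σm=0, L=12 even, 5≤5≤7.
N = 13·3·11 = 429
Δ = 2!·10!·0!/13! = 1/858
Racah Σ t=1..1: t=1:−1/14400 = -1/14400
⇒ 3j(6 1 5; 0 0 0)² = 6/143, sgn +1
Racah Σ t=1..1: t=1:−1/17280 = -1/17280
⇒ 3j(6 1 5; 1 0 -1)² = 35/858, sgn -1
4πI² = N·(3j₀)²·(3jₘ)² = 105/143
I = -1·√(0.734266/4π) = -0.24172507

-0.241725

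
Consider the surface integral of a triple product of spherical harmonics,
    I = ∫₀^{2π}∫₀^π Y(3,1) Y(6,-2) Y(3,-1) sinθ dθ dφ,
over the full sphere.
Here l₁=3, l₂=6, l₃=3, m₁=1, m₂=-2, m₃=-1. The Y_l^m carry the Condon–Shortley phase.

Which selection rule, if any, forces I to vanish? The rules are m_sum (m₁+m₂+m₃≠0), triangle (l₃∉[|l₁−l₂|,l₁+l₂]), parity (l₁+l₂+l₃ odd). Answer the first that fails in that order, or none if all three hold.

azimuthal sum: 1 − 2 − 1 = -2  ✗
3 ≤ 3 ≤ 9 (triangle on l)
L = 3 + 6 + 3 = 12 (even)

m_sum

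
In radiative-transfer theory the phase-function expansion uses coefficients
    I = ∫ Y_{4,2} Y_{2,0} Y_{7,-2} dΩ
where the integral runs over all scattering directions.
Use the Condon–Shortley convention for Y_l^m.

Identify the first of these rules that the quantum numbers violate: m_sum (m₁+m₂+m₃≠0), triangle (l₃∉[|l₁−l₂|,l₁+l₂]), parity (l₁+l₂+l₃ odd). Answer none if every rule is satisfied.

azimuthal sum: 2 + 0 − 2 = 0  ✓
2 ≤ 7 ≤ 6 (triangle on l)  ✗
L = 4 + 2 + 7 = 13 (odd)

triangle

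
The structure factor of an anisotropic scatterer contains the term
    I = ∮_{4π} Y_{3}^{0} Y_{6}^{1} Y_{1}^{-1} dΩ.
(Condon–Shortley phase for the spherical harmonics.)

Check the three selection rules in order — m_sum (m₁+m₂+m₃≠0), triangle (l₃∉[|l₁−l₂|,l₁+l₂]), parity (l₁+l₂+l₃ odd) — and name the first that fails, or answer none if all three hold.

azimuthal sum: 0 + 1 − 1 = 0  ✓
3 ≤ 1 ≤ 9 (triangle on l)  ✗
L = 3 + 6 + 1 = 10 (even)

triangle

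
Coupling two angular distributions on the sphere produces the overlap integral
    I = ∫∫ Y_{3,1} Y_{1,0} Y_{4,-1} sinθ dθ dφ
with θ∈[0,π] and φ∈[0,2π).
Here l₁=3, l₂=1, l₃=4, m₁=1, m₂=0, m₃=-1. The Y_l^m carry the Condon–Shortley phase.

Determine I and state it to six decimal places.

-0.238414

Checks pass: Σm=0; 8 even; l₃=4∈[2,4].
(2·3+1)(2·1+1)(2·4+1) = 189
Δ: 0! 6! 2! / 9! → 1/252
sum: t=0:+1/36 = 1/36
3j²(3 1 4; 0 0 0) = Δ·Π!·Σ² = 4/63  (sign +1)
sum: t=0:+1/48 = 1/48
3j²(3 1 4; 1 0 -1) = Δ·Π!·Σ² = 5/84  (sign -1)
combine: 4πI² = 189·4/63·5/84 = 5/7
take √, sign -1: I = -0.23841361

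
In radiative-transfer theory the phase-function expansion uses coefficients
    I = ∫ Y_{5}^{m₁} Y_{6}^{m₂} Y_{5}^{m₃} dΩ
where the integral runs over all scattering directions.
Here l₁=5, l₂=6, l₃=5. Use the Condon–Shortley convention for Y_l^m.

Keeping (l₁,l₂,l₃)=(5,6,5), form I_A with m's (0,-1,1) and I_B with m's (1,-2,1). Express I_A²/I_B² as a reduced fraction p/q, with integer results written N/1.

1/3

Same 5,6,5: normalisation and zero-m 3j drop out of the ratio.
A: Δ: 6! 4! 6! / 17! → 1/28588560; sum: t=1:−1/138240 t=2:+1/10368 t=3:−1/6912 t=4:+1/34560 t=5:−1/2073600 = -7/259200; 3j²(5 6 5; 0 -1 1) = Δ·Π!·Σ² = 28/7293  (sign -1)
B: Δ: 6! 4! 6! / 17! → 1/28588560; sum: t=0:+1/829440 t=1:−1/25920 t=2:+1/9216 t=3:−1/25920 t=4:+1/829440 = 7/207360; 3j²(5 6 5; 1 -2 1) = Δ·Π!·Σ² = 28/2431  (sign +1)
I_A²/I_B² = (28/7293)/(28/2431) = 1/3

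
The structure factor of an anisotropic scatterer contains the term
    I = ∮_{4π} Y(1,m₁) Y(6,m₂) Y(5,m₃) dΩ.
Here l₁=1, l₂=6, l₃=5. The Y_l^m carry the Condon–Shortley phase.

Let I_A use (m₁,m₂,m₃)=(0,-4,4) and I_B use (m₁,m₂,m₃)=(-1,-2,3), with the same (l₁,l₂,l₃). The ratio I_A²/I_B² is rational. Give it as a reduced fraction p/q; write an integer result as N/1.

Shared (l₁,l₂,l₃)=(1,6,5): N and (l;000)² cancel in I_A²/I_B².
A: Δ = 2!·0!·10!/13! = 1/858; Racah Σ t=1..1: t=1:−1/362880 = -1/362880; ⇒ 3j(1 6 5; 0 -4 4)² = 10/429, sgn +1
B: Δ = 2!·0!·10!/13! = 1/858; Racah Σ t=2..2: t=2:+1/161280 = 1/161280; ⇒ 3j(1 6 5; -1 -2 3)² = 1/143, sgn +1
I_A²/I_B² = (10/429)/(1/143) = 10/3

10/3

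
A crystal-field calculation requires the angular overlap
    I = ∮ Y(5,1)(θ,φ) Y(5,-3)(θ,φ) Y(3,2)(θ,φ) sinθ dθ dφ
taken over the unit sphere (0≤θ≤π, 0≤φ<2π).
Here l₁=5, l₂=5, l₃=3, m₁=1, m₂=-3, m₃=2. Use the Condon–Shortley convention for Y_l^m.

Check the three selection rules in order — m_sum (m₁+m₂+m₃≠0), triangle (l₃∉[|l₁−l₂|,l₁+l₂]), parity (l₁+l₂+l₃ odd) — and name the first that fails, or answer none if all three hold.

parity

azimuthal sum: 1 − 3 + 2 = 0  ✓
0 ≤ 3 ≤ 10 (triangle on l)  ✓
L = 5 + 5 + 3 = 13 (odd)  ✗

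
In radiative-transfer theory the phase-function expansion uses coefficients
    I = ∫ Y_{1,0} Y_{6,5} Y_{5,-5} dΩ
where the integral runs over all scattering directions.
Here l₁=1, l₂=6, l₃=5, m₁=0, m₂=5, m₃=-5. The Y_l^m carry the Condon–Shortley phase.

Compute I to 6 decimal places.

-0.135514

Rules hold: Σm=0, L=12 even, 5≤5≤7.
N = 3·13·11 = 429
Δ = 2!·0!·10!/13! = 1/858
Racah Σ t=1..1: t=1:−1/14400 = -1/14400
⇒ 3j(1 6 5; 0 0 0)² = 6/143, sgn +1
Racah Σ t=1..1: t=1:−1/3628800 = -1/3628800
⇒ 3j(1 6 5; 0 5 -5)² = 1/78, sgn -1
4πI² = N·(3j₀)²·(3jₘ)² = 3/13
I = -1·√(0.230769/4π) = -0.13551395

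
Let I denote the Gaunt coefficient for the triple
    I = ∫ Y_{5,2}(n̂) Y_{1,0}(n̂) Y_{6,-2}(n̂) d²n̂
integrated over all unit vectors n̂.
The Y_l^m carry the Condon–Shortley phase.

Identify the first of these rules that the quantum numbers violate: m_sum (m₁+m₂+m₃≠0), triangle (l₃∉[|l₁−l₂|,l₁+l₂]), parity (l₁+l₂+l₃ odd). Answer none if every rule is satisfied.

none

azimuthal sum: 2 + 0 − 2 = 0  ✓
4 ≤ 6 ≤ 6 (triangle on l)  ✓
L = 5 + 1 + 6 = 12 (even)  ✓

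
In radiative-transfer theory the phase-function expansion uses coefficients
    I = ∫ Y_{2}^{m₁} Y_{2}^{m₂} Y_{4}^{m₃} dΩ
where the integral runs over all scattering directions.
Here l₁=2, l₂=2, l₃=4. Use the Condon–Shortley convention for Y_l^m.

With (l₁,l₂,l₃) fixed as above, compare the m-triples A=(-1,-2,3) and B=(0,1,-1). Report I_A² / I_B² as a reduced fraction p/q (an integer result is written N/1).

7/6

Shared (l₁,l₂,l₃)=(2,2,4): N and (l;000)² cancel in I_A²/I_B².
A: Δ = 0!·4!·4!/9! = 1/630; Racah Σ t=0..0: t=0:+1/144 = 1/144; ⇒ 3j(2 2 4; -1 -2 3)² = 1/18, sgn -1
B: Δ = 0!·4!·4!/9! = 1/630; Racah Σ t=0..0: t=0:+1/24 = 1/24; ⇒ 3j(2 2 4; 0 1 -1)² = 1/21, sgn -1
I_A²/I_B² = (1/18)/(1/21) = 7/6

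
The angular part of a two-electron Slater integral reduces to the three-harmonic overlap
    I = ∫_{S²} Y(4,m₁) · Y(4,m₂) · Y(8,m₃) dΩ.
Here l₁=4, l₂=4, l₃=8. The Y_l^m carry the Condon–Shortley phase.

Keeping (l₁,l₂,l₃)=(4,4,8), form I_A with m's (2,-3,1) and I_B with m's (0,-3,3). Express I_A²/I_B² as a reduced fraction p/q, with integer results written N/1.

42/275

l's match ⇒ only the (l;m) 3-j factors differ between A and B.
A: triangle coeff Δ(4,4,8) = 1/218790; Σ_t [0,0]: t=0:+1/7257600 = 1/7257600; (3j)²=14/12155 [(4 4 8; 2 -3 1)], sign=-1
B: triangle coeff Δ(4,4,8) = 1/218790; Σ_t [0,0]: t=0:+1/2903040 = 1/2903040; (3j)²=5/663 [(4 4 8; 0 -3 3)], sign=-1
I_A²/I_B² = (14/12155)/(5/663) = 42/275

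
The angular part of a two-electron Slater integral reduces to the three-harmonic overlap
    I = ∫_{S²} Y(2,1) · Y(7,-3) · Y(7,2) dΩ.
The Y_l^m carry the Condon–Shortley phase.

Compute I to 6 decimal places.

m-sum 0 ✓  L=16 even ✓  5≤7≤9 ✓
Π(2lᵢ+1) = 5×15×15 = 1125
triangle coeff Δ(2,7,7) = 1/185640
Σ_t [0,2]: t=0:+1/2419200 t=1:−1/518400 t=2:+1/2419200 = -1/907200
(3j)²=56/3315 [(2 7 7; 0 0 0)], sign=+1
Σ_t [0,1]: t=0:+1/1935360 t=1:−1/4354560 = 1/3483648
(3j)²=125/12376 [(2 7 7; 1 -3 2)], sign=-1
⇒ 4πI² = 9375/48841
I = (-1)√(9375/48841/(4π)) = -0.12359145

-0.123591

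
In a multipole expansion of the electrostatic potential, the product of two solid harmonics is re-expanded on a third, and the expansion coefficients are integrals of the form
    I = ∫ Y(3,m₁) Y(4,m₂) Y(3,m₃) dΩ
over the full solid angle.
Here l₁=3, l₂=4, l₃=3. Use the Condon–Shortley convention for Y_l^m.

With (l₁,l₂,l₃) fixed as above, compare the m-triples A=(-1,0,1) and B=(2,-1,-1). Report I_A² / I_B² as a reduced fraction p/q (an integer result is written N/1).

Same 3,4,3: normalisation and zero-m 3j drop out of the ratio.
A: Δ: 4! 2! 4! / 11! → 1/34650; sum: t=2:+1/32 t=3:−1/36 t=4:+1/1152 = 5/1152; 3j²(3 4 3; -1 0 1) = Δ·Π!·Σ² = 1/1386  (sign +1)
B: Δ: 4! 2! 4! / 11! → 1/34650; sum: t=0:+1/144 t=1:−1/48 = -1/72; 3j²(3 4 3; 2 -1 -1) = Δ·Π!·Σ² = 16/693  (sign -1)
I_A²/I_B² = (1/1386)/(16/693) = 1/32

1/32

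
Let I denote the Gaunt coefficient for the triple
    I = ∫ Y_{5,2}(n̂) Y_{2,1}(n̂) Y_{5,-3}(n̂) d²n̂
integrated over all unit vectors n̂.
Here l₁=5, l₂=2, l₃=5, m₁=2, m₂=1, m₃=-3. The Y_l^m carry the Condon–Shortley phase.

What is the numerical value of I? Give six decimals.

-0.161739

Checks pass: Σm=0; 12 even; l₃=5∈[3,7].
(2·5+1)(2·2+1)(2·5+1) = 605
Δ: 2! 8! 2! / 13! → 1/38610
sum: t=0:+1/2880 t=1:−1/576 t=2:+1/2880 = -1/960
3j²(5 2 5; 0 0 0) = Δ·Π!·Σ² = 10/429  (sign +1)
sum: t=1:−1/2880 t=2:+1/10080 = -1/4032
3j²(5 2 5; 2 1 -3) = Δ·Π!·Σ² = 10/429  (sign -1)
combine: 4πI² = 605·10/429·10/429 = 500/1521
take √, sign -1: I = -0.16173926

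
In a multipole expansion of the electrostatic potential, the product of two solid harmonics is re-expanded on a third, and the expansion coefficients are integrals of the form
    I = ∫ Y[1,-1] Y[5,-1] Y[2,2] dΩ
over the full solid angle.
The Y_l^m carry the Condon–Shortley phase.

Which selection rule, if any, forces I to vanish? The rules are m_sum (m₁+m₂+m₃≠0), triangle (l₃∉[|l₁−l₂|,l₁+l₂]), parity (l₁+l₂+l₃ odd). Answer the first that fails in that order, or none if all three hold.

azimuthal sum: -1 − 1 + 2 = 0  ✓
4 ≤ 2 ≤ 6 (triangle on l)  ✗
L = 1 + 5 + 2 = 8 (even)

triangle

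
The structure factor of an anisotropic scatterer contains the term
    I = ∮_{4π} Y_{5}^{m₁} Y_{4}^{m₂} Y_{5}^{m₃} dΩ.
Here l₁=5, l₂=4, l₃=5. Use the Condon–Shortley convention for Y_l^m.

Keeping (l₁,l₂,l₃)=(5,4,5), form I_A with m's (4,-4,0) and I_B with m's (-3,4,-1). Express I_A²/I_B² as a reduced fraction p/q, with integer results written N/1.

3/5

l's match ⇒ only the (l;m) 3-j factors differ between A and B.
A: triangle coeff Δ(5,4,5) = 1/3153150; Σ_t [0,0]: t=0:+1/69120 = 1/69120; (3j)²=2/143 [(5 4 5; 4 -4 0)], sign=-1
B: triangle coeff Δ(5,4,5) = 1/3153150; Σ_t [4,4]: t=4:+1/27648 = 1/27648; (3j)²=10/429 [(5 4 5; -3 4 -1)], sign=+1
I_A²/I_B² = (2/143)/(10/429) = 3/5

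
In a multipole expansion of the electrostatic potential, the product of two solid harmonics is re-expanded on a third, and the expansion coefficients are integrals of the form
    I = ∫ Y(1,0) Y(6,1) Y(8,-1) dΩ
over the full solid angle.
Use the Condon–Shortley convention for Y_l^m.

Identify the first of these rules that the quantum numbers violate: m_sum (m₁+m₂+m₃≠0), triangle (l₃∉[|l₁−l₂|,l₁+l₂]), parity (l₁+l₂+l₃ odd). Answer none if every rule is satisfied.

azimuthal sum: 0 + 1 − 1 = 0  ✓
5 ≤ 8 ≤ 7 (triangle on l)  ✗
L = 1 + 6 + 8 = 15 (odd)

triangle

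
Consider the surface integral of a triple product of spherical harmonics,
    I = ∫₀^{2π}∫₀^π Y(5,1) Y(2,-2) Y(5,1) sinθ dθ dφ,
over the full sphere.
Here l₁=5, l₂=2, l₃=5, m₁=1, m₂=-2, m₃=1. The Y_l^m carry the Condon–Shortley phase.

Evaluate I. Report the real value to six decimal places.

0.198089

m-sum 0 ✓  L=12 even ✓  3≤5≤7 ✓
Π(2lᵢ+1) = 11×5×11 = 605
triangle coeff Δ(5,2,5) = 1/38610
Σ_t [0,2]: t=0:+1/2880 t=1:−1/576 t=2:+1/2880 = -1/960
(3j)²=10/429 [(5 2 5; 0 0 0)], sign=+1
Σ_t [0,0]: t=0:+1/2304 = 1/2304
(3j)²=5/143 [(5 2 5; 1 -2 1)], sign=+1
⇒ 4πI² = 250/507
I = (+1)√(250/507/(4π)) = 0.19808933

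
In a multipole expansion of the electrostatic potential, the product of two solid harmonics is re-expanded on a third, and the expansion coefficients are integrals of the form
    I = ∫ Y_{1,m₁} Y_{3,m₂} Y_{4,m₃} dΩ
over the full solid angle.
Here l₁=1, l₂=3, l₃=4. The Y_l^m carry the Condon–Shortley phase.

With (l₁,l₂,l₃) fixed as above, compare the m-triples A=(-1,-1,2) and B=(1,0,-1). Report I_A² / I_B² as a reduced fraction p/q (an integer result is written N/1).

3/2

Same 1,3,4: normalisation and zero-m 3j drop out of the ratio.
A: Δ: 0! 2! 6! / 9! → 1/252; sum: t=0:+1/96 = 1/96; 3j²(1 3 4; -1 -1 2) = Δ·Π!·Σ² = 5/84  (sign +1)
B: Δ: 0! 2! 6! / 9! → 1/252; sum: t=0:+1/72 = 1/72; 3j²(1 3 4; 1 0 -1) = Δ·Π!·Σ² = 5/126  (sign -1)
I_A²/I_B² = (5/84)/(5/126) = 3/2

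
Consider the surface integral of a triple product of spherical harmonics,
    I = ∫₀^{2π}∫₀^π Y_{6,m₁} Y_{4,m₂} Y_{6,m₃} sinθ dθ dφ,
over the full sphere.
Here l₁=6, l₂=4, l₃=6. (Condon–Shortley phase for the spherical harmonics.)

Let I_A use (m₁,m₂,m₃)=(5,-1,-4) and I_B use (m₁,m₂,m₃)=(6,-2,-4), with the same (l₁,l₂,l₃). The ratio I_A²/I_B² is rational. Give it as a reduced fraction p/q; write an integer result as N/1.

Same 6,4,6: normalisation and zero-m 3j drop out of the ratio.
A: Δ: 4! 8! 4! / 17! → 1/15315300; sum: t=0:+1/725760 t=1:−1/967680 = 1/2903040; 3j²(6 4 6; 5 -1 -4) = Δ·Π!·Σ² = 5/3094  (sign +1)
B: Δ: 4! 8! 4! / 17! → 1/15315300; sum: t=0:+1/3870720 = 1/3870720; 3j²(6 4 6; 6 -2 -4) = Δ·Π!·Σ² = 135/6188  (sign +1)
I_A²/I_B² = (5/3094)/(135/6188) = 2/27

2/27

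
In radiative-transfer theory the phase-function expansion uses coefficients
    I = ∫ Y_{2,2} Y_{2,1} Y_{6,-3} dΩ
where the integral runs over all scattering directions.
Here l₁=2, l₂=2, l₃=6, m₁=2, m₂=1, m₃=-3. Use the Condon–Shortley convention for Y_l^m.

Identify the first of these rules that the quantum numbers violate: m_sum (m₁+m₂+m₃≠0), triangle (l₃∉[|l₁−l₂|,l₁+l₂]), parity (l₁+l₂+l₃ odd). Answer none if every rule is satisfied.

triangle

azimuthal sum: 2 + 1 − 3 = 0  ✓
0 ≤ 6 ≤ 4 (triangle on l)  ✗
L = 2 + 2 + 6 = 10 (even)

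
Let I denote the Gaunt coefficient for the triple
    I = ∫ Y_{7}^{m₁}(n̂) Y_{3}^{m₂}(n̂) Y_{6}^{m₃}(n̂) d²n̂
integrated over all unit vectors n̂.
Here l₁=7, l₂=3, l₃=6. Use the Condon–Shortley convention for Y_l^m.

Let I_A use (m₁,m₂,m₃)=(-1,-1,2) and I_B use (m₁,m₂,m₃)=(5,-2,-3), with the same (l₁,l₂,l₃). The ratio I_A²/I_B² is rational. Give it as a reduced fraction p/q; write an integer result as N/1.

Shared (l₁,l₂,l₃)=(7,3,6): N and (l;000)² cancel in I_A²/I_B².
A: Δ = 4!·10!·2!/17! = 1/2042040; Racah Σ t=0..2: t=0:+1/3870720 t=1:−1/181440 t=2:+1/138240 = 23/11612160; ⇒ 3j(7 3 6; -1 -1 2)² = 529/204204, sgn +1
B: Δ = 4!·10!·2!/17! = 1/2042040; Racah Σ t=0..1: t=0:+1/1935360 t=1:−1/4354560 = 1/3483648; ⇒ 3j(7 3 6; 5 -2 -3)² = 125/12376, sgn -1
I_A²/I_B² = (529/204204)/(125/12376) = 1058/4125

1058/4125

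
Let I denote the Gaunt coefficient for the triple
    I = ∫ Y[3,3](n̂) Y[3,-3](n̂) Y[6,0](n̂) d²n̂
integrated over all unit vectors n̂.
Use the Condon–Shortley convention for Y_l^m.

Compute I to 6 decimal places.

0.011854

Rules hold: Σm=0, L=12 even, 0≤6≤6.
N = 7·7·13 = 637
Δ = 0!·6!·6!/13! = 1/12012
Racah Σ t=0..0: t=0:+1/1296 = 1/1296
⇒ 3j(3 3 6; 0 0 0)² = 100/3003, sgn +1
Racah Σ t=0..0: t=0:+1/518400 = 1/518400
⇒ 3j(3 3 6; 3 -3 0)² = 1/12012, sgn +1
4πI² = N·(3j₀)²·(3jₘ)² = 25/14157
I = +1·√(0.00176591/4π) = 0.01185440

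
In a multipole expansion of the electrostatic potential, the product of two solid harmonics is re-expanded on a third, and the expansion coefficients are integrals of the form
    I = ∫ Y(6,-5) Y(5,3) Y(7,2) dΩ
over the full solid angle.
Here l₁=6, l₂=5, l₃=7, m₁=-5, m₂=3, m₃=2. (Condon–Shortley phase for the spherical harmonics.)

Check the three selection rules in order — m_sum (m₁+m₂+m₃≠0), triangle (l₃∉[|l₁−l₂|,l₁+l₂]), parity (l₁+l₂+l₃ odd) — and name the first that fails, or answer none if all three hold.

none

azimuthal sum: -5 + 3 + 2 = 0  ✓
1 ≤ 7 ≤ 11 (triangle on l)  ✓
L = 6 + 5 + 7 = 18 (even)  ✓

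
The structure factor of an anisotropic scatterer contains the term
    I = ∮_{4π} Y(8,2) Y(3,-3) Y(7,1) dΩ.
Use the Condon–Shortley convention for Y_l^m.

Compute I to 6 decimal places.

-0.168590

Checks pass: Σm=0; 18 even; l₃=7∈[5,11].
(2·8+1)(2·3+1)(2·7+1) = 1785
Δ: 4! 12! 2! / 19! → 1/5290740
sum: t=1:−1/7257600 t=2:+1/2073600 t=3:−1/7257600 = 1/4838400
3j²(8 3 7; 0 0 0) = Δ·Π!·Σ² = 252/20995  (sign -1)
sum: t=0:+1/24883200 = 1/24883200
3j²(8 3 7; 2 -3 1) = Δ·Π!·Σ² = 70/4199  (sign +1)
combine: 4πI² = 1785·252/20995·70/4199 = 370440/1037153
take √, sign -1: I = -0.16859030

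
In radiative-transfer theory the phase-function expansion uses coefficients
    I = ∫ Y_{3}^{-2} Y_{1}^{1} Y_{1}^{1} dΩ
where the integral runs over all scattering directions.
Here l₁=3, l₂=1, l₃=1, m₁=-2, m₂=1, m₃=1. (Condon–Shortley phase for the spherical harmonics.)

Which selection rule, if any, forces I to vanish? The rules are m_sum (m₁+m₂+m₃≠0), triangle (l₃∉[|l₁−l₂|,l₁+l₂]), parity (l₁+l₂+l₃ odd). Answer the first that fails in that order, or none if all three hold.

azimuthal sum: -2 + 1 + 1 = 0  ✓
2 ≤ 1 ≤ 4 (triangle on l)  ✗
L = 3 + 1 + 1 = 5 (odd)

triangle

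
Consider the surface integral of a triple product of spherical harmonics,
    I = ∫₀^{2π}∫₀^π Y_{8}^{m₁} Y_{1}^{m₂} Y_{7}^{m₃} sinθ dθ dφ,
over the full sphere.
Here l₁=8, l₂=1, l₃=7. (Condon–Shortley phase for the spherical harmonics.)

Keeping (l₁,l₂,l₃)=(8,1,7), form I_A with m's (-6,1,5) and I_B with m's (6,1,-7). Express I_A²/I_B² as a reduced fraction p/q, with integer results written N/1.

Same 8,1,7: normalisation and zero-m 3j drop out of the ratio.
A: Δ: 2! 14! 0! / 17! → 1/2040; sum: t=2:+1/1916006400 = 1/1916006400; 3j²(8 1 7; -6 1 5) = Δ·Π!·Σ² = 91/2040  (sign +1)
B: Δ: 2! 14! 0! / 17! → 1/2040; sum: t=2:+1/174356582400 = 1/174356582400; 3j²(8 1 7; 6 1 -7) = Δ·Π!·Σ² = 1/2040  (sign +1)
I_A²/I_B² = (91/2040)/(1/2040) = 91/1

91/1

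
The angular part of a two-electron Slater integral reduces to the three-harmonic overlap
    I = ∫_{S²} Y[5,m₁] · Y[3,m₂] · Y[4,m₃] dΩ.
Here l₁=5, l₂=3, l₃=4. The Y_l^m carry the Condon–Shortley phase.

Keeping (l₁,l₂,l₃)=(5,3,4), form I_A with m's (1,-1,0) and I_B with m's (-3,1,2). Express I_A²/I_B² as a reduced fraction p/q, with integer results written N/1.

605/1701

l's match ⇒ only the (l;m) 3-j factors differ between A and B.
A: triangle coeff Δ(5,3,4) = 1/180180; Σ_t [0,2]: t=0:+1/2304 t=1:−1/216 t=2:+1/384 = -11/6912; (3j)²=11/1638 [(5 3 4; 1 -1 0)], sign=-1
B: triangle coeff Δ(5,3,4) = 1/180180; Σ_t [2,4]: t=2:+1/5760 t=3:−1/720 t=4:+1/2304 = -1/1280; (3j)²=27/1430 [(5 3 4; -3 1 2)], sign=-1
I_A²/I_B² = (11/1638)/(27/1430) = 605/1701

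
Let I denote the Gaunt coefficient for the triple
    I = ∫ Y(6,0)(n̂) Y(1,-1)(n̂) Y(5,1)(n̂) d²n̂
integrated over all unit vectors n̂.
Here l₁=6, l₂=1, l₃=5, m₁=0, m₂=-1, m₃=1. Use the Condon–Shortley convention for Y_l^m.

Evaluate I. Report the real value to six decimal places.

0.158246

m-sum 0 ✓  L=12 even ✓  5≤5≤7 ✓
Π(2lᵢ+1) = 13×3×11 = 429
triangle coeff Δ(6,1,5) = 1/858
Σ_t [1,1]: t=1:−1/14400 = -1/14400
(3j)²=6/143 [(6 1 5; 0 0 0)], sign=+1
Σ_t [0,0]: t=0:+1/34560 = 1/34560
(3j)²=5/286 [(6 1 5; 0 -1 1)], sign=+1
⇒ 4πI² = 45/143
I = (+1)√(45/143/(4π)) = 0.15824621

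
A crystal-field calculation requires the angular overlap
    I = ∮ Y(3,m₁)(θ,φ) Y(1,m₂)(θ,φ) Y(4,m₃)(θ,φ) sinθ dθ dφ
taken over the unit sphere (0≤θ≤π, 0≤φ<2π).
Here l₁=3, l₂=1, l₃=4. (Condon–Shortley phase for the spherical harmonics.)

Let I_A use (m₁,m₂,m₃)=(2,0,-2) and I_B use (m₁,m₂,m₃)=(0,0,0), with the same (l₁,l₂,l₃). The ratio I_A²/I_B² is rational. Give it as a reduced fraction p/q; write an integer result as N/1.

3/4

Shared (l₁,l₂,l₃)=(3,1,4): N and (l;000)² cancel in I_A²/I_B².
A: Δ = 0!·6!·2!/9! = 1/252; Racah Σ t=0..0: t=0:+1/120 = 1/120; ⇒ 3j(3 1 4; 2 0 -2)² = 1/21, sgn +1
B: Δ = 0!·6!·2!/9! = 1/252; Racah Σ t=0..0: t=0:+1/36 = 1/36; ⇒ 3j(3 1 4; 0 0 0)² = 4/63, sgn +1
I_A²/I_B² = (1/21)/(4/63) = 3/4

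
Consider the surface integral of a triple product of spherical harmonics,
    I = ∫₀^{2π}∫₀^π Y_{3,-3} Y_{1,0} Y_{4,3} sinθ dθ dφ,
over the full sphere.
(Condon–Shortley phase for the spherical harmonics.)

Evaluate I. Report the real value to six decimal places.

-0.162868

m-sum 0 ✓  L=8 even ✓  2≤4≤4 ✓
Π(2lᵢ+1) = 7×3×9 = 189
triangle coeff Δ(3,1,4) = 1/252
Σ_t [0,0]: t=0:+1/36 = 1/36
(3j)²=4/63 [(3 1 4; 0 0 0)], sign=+1
Σ_t [0,0]: t=0:+1/720 = 1/720
(3j)²=1/36 [(3 1 4; -3 0 3)], sign=-1
⇒ 4πI² = 1/3
I = (-1)√(1/3/(4π)) = -0.16286750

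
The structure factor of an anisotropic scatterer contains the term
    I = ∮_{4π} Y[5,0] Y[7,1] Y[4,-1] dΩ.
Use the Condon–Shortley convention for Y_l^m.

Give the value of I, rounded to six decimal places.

Rules hold: Σm=0, L=16 even, 2≤4≤12.
N = 11·15·9 = 1485
Δ = 8!·2!·6!/17! = 1/6126120
Racah Σ t=3..5: t=3:−1/69120 t=4:+1/20736 t=5:−1/69120 = 1/51840
⇒ 3j(5 7 4; 0 0 0)² = 280/21879, sgn +1
Racah Σ t=3..5: t=3:−1/172800 t=4:+1/27648 t=5:−1/51840 = 23/2073600
⇒ 3j(5 7 4; 0 1 -1)² = 529/87516, sgn -1
4πI² = N·(3j₀)²·(3jₘ)² = 185150/1611753
I = -1·√(0.114875/4π) = -0.09561096

-0.095611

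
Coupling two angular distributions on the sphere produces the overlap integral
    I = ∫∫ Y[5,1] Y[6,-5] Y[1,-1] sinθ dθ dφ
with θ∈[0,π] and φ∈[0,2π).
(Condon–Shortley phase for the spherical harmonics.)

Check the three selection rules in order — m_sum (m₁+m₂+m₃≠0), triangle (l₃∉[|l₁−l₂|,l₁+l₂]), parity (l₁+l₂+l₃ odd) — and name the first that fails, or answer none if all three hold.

m₁+m₂+m₃ = 1 − 5 − 1 = -5  ✗
triangle: |5−6|=1 ≤ l₃=1 ≤ 5+6=11
parity: l₁+l₂+l₃ = 12 is even

m_sum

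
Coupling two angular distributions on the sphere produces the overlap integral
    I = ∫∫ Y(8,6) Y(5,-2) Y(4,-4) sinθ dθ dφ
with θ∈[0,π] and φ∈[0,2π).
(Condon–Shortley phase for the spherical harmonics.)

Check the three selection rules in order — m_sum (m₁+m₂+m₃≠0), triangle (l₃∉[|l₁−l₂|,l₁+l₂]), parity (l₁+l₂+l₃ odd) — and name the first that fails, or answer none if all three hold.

parity

Σmᵢ = 0  ✓
l₃∈[|l₁−l₂|,l₁+l₂]=[3,13], have l₃=4  ✓
Σlᵢ = 17 ⇒ odd  ✗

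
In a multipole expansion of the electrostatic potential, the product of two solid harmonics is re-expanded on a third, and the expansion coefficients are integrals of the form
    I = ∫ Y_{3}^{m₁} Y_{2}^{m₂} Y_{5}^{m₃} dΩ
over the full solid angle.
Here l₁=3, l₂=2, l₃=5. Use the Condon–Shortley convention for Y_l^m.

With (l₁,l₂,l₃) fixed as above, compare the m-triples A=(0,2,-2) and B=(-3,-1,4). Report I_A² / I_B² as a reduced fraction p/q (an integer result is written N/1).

5/12

Same 3,2,5: normalisation and zero-m 3j drop out of the ratio.
A: Δ: 0! 6! 4! / 11! → 1/2310; sum: t=0:+1/864 = 1/864; 3j²(3 2 5; 0 2 -2) = Δ·Π!·Σ² = 1/66  (sign -1)
B: Δ: 0! 6! 4! / 11! → 1/2310; sum: t=0:+1/4320 = 1/4320; 3j²(3 2 5; -3 -1 4) = Δ·Π!·Σ² = 2/55  (sign -1)
I_A²/I_B² = (1/66)/(2/55) = 5/12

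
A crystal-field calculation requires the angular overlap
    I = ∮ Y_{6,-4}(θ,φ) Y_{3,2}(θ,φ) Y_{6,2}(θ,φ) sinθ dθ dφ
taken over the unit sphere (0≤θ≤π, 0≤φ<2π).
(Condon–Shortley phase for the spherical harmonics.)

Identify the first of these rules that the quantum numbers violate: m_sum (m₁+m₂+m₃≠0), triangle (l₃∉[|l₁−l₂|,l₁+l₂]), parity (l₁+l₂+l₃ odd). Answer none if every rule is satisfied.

azimuthal sum: -4 + 2 + 2 = 0  ✓
3 ≤ 6 ≤ 9 (triangle on l)  ✓
L = 6 + 3 + 6 = 15 (odd)  ✗

parity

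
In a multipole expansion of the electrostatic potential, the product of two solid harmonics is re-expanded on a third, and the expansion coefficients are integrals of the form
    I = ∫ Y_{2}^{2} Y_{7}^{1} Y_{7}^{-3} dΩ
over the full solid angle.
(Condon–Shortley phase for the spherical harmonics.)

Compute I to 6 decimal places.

0.181642

Rules hold: Σm=0, L=16 even, 5≤7≤9.
N = 5·15·15 = 1125
Δ = 2!·2!·12!/17! = 1/185640
Racah Σ t=0..2: t=0:+1/2419200 t=1:−1/518400 t=2:+1/2419200 = -1/907200
⇒ 3j(2 7 7; 0 0 0)² = 56/3315, sgn +1
Racah Σ t=0..0: t=0:+1/3870720 = 1/3870720
⇒ 3j(2 7 7; 2 1 -3)² = 135/6188, sgn +1
4πI² = N·(3j₀)²·(3jₘ)² = 20250/48841
I = +1·√(0.414611/4π) = 0.18164160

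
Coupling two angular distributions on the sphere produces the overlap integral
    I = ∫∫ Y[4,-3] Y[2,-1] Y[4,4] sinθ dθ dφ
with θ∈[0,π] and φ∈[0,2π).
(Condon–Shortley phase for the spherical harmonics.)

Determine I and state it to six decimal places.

0.198645

m-sum 0 ✓  L=10 even ✓  2≤4≤6 ✓
Π(2lᵢ+1) = 9×5×9 = 405
triangle coeff Δ(4,2,4) = 1/13860
Σ_t [0,2]: t=0:+1/192 t=1:−1/36 t=2:+1/192 = -5/288
(3j)²=20/693 [(4 2 4; 0 0 0)], sign=-1
Σ_t [1,1]: t=1:−1/1440 = -1/1440
(3j)²=7/165 [(4 2 4; -3 -1 4)], sign=-1
⇒ 4πI² = 60/121
I = (+1)√(60/121/(4π)) = 0.19864517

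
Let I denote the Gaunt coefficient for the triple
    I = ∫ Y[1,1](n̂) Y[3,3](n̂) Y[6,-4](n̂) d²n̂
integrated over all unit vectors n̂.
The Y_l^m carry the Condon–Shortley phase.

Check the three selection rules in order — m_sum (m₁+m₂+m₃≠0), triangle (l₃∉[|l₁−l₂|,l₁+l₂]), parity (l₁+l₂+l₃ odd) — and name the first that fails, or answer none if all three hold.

Σmᵢ = 0  ✓
l₃∈[|l₁−l₂|,l₁+l₂]=[2,4], have l₃=6  ✗
Σlᵢ = 10 ⇒ even

triangle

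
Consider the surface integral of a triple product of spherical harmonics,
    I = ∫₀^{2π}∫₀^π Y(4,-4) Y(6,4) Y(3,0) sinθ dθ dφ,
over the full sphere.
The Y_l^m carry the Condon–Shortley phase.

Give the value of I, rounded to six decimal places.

Σlᵢ=13 odd — θ-integrand is odd under cosθ→−cosθ; I=0

0.000000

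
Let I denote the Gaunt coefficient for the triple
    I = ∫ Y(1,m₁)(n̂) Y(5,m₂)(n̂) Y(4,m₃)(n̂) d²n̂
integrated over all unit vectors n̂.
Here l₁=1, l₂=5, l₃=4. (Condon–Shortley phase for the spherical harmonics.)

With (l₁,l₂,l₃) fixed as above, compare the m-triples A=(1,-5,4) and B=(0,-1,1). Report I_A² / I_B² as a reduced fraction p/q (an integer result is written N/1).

Same 1,5,4: normalisation and zero-m 3j drop out of the ratio.
A: Δ: 2! 0! 8! / 11! → 1/495; sum: t=0:+1/80640 = 1/80640; 3j²(1 5 4; 1 -5 4) = Δ·Π!·Σ² = 1/11  (sign +1)
B: Δ: 2! 0! 8! / 11! → 1/495; sum: t=1:−1/720 = -1/720; 3j²(1 5 4; 0 -1 1) = Δ·Π!·Σ² = 8/165  (sign +1)
I_A²/I_B² = (1/11)/(8/165) = 15/8

15/8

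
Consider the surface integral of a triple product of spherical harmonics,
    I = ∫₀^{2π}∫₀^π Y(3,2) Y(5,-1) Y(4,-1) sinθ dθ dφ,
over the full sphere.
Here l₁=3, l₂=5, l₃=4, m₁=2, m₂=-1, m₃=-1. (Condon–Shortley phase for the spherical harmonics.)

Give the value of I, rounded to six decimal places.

Checks pass: Σm=0; 12 even; l₃=4∈[2,8].
(2·3+1)(2·5+1)(2·4+1) = 693
Δ: 4! 2! 6! / 13! → 1/180180
sum: t=1:−1/576 t=2:+1/144 t=3:−1/576 = 1/288
3j²(3 5 4; 0 0 0) = Δ·Π!·Σ² = 20/1001  (sign +1)
sum: t=0:+1/1152 t=1:−1/432 = -5/3456
3j²(3 5 4; 2 -1 -1) = Δ·Π!·Σ² = 625/36036  (sign +1)
combine: 4πI² = 693·20/1001·625/36036 = 3125/13013
take √, sign +1: I = 0.13823925

0.138239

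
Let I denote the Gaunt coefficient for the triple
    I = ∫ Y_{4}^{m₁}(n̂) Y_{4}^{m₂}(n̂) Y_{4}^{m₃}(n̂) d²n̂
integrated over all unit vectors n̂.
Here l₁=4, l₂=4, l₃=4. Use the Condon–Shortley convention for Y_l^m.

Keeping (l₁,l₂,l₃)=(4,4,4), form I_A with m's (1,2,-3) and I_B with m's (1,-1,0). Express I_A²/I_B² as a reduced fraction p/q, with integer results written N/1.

Shared (l₁,l₂,l₃)=(4,4,4): N and (l;000)² cancel in I_A²/I_B².
A: Δ = 4!·4!·4!/13! = 1/450450; Racah Σ t=2..3: t=2:+1/576 t=3:−1/864 = 1/1728; ⇒ 3j(4 4 4; 1 2 -3)² = 5/1287, sgn -1
B: Δ = 4!·4!·4!/13! = 1/450450; Racah Σ t=0..3: t=0:+1/864 t=1:−1/96 t=2:+1/144 t=3:−1/3456 = -1/384; ⇒ 3j(4 4 4; 1 -1 0)² = 9/2002, sgn -1
I_A²/I_B² = (5/1287)/(9/2002) = 70/81

70/81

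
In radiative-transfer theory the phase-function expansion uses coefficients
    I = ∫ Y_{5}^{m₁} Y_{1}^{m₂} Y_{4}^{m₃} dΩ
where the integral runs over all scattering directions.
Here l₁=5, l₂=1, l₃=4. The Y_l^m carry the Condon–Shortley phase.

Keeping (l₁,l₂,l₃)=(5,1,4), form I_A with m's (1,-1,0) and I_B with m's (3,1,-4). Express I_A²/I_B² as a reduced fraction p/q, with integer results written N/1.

15/1

l's match ⇒ only the (l;m) 3-j factors differ between A and B.
A: triangle coeff Δ(5,1,4) = 1/495; Σ_t [0,0]: t=0:+1/1152 = 1/1152; (3j)²=1/33 [(5 1 4; 1 -1 0)], sign=+1
B: triangle coeff Δ(5,1,4) = 1/495; Σ_t [2,2]: t=2:+1/80640 = 1/80640; (3j)²=1/495 [(5 1 4; 3 1 -4)], sign=+1
I_A²/I_B² = (1/33)/(1/495) = 15/1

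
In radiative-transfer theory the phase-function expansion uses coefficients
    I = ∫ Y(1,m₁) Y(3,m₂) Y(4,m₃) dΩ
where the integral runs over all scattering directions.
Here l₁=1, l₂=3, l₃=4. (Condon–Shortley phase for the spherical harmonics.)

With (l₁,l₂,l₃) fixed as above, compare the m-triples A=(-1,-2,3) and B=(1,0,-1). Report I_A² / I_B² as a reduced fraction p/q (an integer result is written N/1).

l's match ⇒ only the (l;m) 3-j factors differ between A and B.
A: triangle coeff Δ(1,3,4) = 1/252; Σ_t [0,0]: t=0:+1/240 = 1/240; (3j)²=1/12 [(1 3 4; -1 -2 3)], sign=-1
B: triangle coeff Δ(1,3,4) = 1/252; Σ_t [0,0]: t=0:+1/72 = 1/72; (3j)²=5/126 [(1 3 4; 1 0 -1)], sign=-1
I_A²/I_B² = (1/12)/(5/126) = 21/10

21/10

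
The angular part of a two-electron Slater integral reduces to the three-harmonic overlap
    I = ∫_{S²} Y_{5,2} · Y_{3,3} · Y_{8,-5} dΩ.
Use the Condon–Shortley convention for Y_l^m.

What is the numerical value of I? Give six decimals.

-0.173916

m-sum 0 ✓  L=16 even ✓  2≤8≤8 ✓
Π(2lᵢ+1) = 11×7×17 = 1309
triangle coeff Δ(5,3,8) = 1/136136
Σ_t [0,0]: t=0:+1/518400 = 1/518400
(3j)²=56/2431 [(5 3 8; 0 0 0)], sign=+1
Σ_t [0,0]: t=0:+1/21772800 = 1/21772800
(3j)²=3/238 [(5 3 8; 2 3 -5)], sign=-1
⇒ 4πI² = 84/221
I = (-1)√(84/221/(4π)) = -0.17391561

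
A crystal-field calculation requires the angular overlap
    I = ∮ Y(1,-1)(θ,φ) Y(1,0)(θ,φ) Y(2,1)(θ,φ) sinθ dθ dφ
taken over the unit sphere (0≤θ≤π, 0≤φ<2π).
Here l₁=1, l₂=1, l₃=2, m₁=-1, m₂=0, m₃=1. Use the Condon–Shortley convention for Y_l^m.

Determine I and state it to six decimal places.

-0.218510

m-sum 0 ✓  L=4 even ✓  0≤2≤2 ✓
Π(2lᵢ+1) = 3×3×5 = 45
triangle coeff Δ(1,1,2) = 1/30
Σ_t [0,0]: t=0:+1/1 = 1/1
(3j)²=2/15 [(1 1 2; 0 0 0)], sign=+1
Σ_t [0,0]: t=0:+1/2 = 1/2
(3j)²=1/10 [(1 1 2; -1 0 1)], sign=-1
⇒ 4πI² = 3/5
I = (-1)√(3/5/(4π)) = -0.21850969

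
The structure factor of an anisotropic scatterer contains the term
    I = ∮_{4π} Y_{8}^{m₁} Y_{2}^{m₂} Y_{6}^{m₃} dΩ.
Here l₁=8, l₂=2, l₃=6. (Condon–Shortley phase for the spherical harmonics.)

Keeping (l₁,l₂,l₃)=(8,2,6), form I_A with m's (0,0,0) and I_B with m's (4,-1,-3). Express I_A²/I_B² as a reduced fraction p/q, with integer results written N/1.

Same 8,2,6: normalisation and zero-m 3j drop out of the ratio.
A: Δ: 4! 12! 0! / 17! → 1/30940; sum: t=2:+1/2073600 = 1/2073600; 3j²(8 2 6; 0 0 0) = Δ·Π!·Σ² = 28/1105  (sign +1)
B: Δ: 4! 12! 0! / 17! → 1/30940; sum: t=1:−1/13063680 = -1/13063680; 3j²(8 2 6; 4 -1 -3) = Δ·Π!·Σ² = 44/1547  (sign +1)
I_A²/I_B² = (28/1105)/(44/1547) = 49/55

49/55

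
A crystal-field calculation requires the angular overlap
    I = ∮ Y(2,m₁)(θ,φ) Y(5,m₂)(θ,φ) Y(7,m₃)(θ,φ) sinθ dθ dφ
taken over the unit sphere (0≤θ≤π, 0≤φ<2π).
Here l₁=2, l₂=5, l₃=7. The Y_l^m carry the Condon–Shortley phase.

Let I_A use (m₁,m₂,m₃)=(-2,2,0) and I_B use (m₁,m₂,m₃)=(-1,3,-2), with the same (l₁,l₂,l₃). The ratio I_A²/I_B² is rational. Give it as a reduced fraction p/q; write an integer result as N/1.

Same 2,5,7: normalisation and zero-m 3j drop out of the ratio.
A: Δ: 0! 4! 10! / 15! → 1/15015; sum: t=0:+1/725760 = 1/725760; 3j²(2 5 7; -2 2 0) = Δ·Π!·Σ² = 1/429  (sign -1)
B: Δ: 0! 4! 10! / 15! → 1/15015; sum: t=0:+1/483840 = 1/483840; 3j²(2 5 7; -1 3 -2) = Δ·Π!·Σ² = 6/1001  (sign -1)
I_A²/I_B² = (1/429)/(6/1001) = 7/18

7/18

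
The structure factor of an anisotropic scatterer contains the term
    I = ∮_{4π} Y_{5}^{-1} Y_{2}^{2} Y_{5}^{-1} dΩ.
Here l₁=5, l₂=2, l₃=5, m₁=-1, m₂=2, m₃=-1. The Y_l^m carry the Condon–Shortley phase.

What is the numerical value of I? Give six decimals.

Checks pass: Σm=0; 12 even; l₃=5∈[3,7].
(2·5+1)(2·2+1)(2·5+1) = 605
Δ: 2! 8! 2! / 13! → 1/38610
sum: t=0:+1/2880 t=1:−1/576 t=2:+1/2880 = -1/960
3j²(5 2 5; 0 0 0) = Δ·Π!·Σ² = 10/429  (sign +1)
sum: t=2:+1/2304 = 1/2304
3j²(5 2 5; -1 2 -1) = Δ·Π!·Σ² = 5/143  (sign +1)
combine: 4πI² = 605·10/429·5/143 = 250/507
take √, sign +1: I = 0.19808933

0.198089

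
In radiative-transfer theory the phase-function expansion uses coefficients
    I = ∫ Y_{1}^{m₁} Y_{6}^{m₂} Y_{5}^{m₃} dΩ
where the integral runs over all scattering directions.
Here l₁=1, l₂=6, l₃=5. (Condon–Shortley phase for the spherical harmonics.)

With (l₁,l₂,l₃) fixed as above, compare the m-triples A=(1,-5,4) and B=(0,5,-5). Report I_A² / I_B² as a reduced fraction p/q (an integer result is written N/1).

5/1

Shared (l₁,l₂,l₃)=(1,6,5): N and (l;000)² cancel in I_A²/I_B².
A: Δ = 2!·0!·10!/13! = 1/858; Racah Σ t=0..0: t=0:+1/725760 = 1/725760; ⇒ 3j(1 6 5; 1 -5 4)² = 5/78, sgn -1
B: Δ = 2!·0!·10!/13! = 1/858; Racah Σ t=1..1: t=1:−1/3628800 = -1/3628800; ⇒ 3j(1 6 5; 0 5 -5)² = 1/78, sgn -1
I_A²/I_B² = (5/78)/(1/78) = 5/1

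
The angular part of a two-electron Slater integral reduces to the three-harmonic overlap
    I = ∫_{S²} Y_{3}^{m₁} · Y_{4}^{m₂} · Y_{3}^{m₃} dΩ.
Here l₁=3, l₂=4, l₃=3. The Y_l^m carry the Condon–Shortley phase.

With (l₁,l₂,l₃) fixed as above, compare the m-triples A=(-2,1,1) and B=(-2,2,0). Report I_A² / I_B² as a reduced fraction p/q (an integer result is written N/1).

32/3

Same 3,4,3: normalisation and zero-m 3j drop out of the ratio.
A: Δ: 4! 2! 4! / 11! → 1/34650; sum: t=3:−1/48 t=4:+1/144 = -1/72; 3j²(3 4 3; -2 1 1) = Δ·Π!·Σ² = 16/693  (sign -1)
B: Δ: 4! 2! 4! / 11! → 1/34650; sum: t=3:−1/72 t=4:+1/96 = -1/288; 3j²(3 4 3; -2 2 0) = Δ·Π!·Σ² = 1/462  (sign +1)
I_A²/I_B² = (16/693)/(1/462) = 32/3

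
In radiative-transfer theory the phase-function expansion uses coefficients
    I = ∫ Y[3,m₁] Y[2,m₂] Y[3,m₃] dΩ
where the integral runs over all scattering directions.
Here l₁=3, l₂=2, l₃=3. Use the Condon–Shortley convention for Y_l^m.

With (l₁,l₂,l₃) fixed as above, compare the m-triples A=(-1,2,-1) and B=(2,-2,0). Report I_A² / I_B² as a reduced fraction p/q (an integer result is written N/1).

6/5

Shared (l₁,l₂,l₃)=(3,2,3): N and (l;000)² cancel in I_A²/I_B².
A: Δ = 2!·4!·2!/9! = 1/3780; Racah Σ t=2..2: t=2:+1/16 = 1/16; ⇒ 3j(3 2 3; -1 2 -1)² = 2/35, sgn +1
B: Δ = 2!·4!·2!/9! = 1/3780; Racah Σ t=0..0: t=0:+1/24 = 1/24; ⇒ 3j(3 2 3; 2 -2 0)² = 1/21, sgn -1
I_A²/I_B² = (2/35)/(1/21) = 6/5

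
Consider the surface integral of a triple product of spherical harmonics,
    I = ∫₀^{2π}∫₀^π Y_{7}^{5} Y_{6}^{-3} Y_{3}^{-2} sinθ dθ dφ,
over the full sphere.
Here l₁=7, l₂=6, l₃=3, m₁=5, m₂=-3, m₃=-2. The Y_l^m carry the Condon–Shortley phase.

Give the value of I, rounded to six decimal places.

-0.123141

m-sum 0 ✓  L=16 even ✓  1≤3≤13 ✓
Π(2lᵢ+1) = 15×13×7 = 1365
triangle coeff Δ(7,6,3) = 1/2042040
Σ_t [4,6]: t=4:+1/207360 t=5:−1/57600 t=6:+1/207360 = -1/129600
(3j)²=168/12155 [(7 6 3; 0 0 0)], sign=+1
Σ_t [1,2]: t=1:−1/4354560 t=2:+1/1935360 = 1/3483648
(3j)²=125/12376 [(7 6 3; 5 -3 -2)], sign=-1
⇒ 4πI² = 7875/41327
I = (-1)√(7875/41327/(4π)) = -0.12314121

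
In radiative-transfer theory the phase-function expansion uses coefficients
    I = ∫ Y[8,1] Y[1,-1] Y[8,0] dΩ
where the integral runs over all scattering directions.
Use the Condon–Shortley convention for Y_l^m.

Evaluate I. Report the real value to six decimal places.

0.000000

Σlᵢ=17 odd — θ-integrand is odd under cosθ→−cosθ; I=0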